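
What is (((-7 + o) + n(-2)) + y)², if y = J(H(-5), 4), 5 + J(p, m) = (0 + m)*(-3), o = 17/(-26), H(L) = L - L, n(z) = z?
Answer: 480249/676 ≈ 710.43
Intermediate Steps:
H(L) = 0
o = -17/26 (o = 17*(-1/26) = -17/26 ≈ -0.65385)
J(p, m) = -5 - 3*m (J(p, m) = -5 + (0 + m)*(-3) = -5 + m*(-3) = -5 - 3*m)
y = -17 (y = -5 - 3*4 = -5 - 12 = -17)
(((-7 + o) + n(-2)) + y)² = (((-7 - 17/26) - 2) - 17)² = ((-199/26 - 2) - 17)² = (-251/26 - 17)² = (-693/26)² = 480249/676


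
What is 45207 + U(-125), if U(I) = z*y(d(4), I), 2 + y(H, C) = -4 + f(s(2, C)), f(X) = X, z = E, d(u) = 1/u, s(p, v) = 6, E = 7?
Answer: 45207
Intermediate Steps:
z = 7
y(H, C) = 0 (y(H, C) = -2 + (-4 + 6) = -2 + 2 = 0)
U(I) = 0 (U(I) = 7*0 = 0)
45207 + U(-125) = 45207 + 0 = 45207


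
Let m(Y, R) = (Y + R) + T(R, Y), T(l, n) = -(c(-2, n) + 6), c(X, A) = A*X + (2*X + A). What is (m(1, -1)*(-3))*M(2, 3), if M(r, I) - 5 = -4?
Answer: 3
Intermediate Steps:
M(r, I) = 1 (M(r, I) = 5 - 4 = 1)
c(X, A) = A + 2*X + A*X (c(X, A) = A*X + (A + 2*X) = A + 2*X + A*X)
T(l, n) = -2 + n (T(l, n) = -((n + 2*(-2) + n*(-2)) + 6) = -((n - 4 - 2*n) + 6) = -((-4 - n) + 6) = -(2 - n) = -2 + n)
m(Y, R) = -2 + R + 2*Y (m(Y, R) = (Y + R) + (-2 + Y) = (R + Y) + (-2 + Y) = -2 + R + 2*Y)
(m(1, -1)*(-3))*M(2, 3) = ((-2 - 1 + 2*1)*(-3))*1 = ((-2 - 1 + 2)*(-3))*1 = -1*(-3)*1 = 3*1 = 3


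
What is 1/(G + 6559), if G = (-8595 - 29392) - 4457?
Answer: -1/35885 ≈ -2.7867e-5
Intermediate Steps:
G = -42444 (G = -37987 - 4457 = -42444)
1/(G + 6559) = 1/(-42444 + 6559) = 1/(-35885) = -1/35885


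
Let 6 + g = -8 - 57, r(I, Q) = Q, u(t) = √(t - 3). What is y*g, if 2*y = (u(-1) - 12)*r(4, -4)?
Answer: -1704 + 284*I ≈ -1704.0 + 284.0*I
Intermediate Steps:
u(t) = √(-3 + t)
g = -71 (g = -6 + (-8 - 57) = -6 - 65 = -71)
y = 24 - 4*I (y = ((√(-3 - 1) - 12)*(-4))/2 = ((√(-4) - 12)*(-4))/2 = ((2*I - 12)*(-4))/2 = ((-12 + 2*I)*(-4))/2 = (48 - 8*I)/2 = 24 - 4*I ≈ 24.0 - 4.0*I)
y*g = (24 - 4*I)*(-71) = -1704 + 284*I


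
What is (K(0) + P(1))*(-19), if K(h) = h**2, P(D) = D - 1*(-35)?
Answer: -684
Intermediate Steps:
P(D) = 35 + D (P(D) = D + 35 = 35 + D)
(K(0) + P(1))*(-19) = (0**2 + (35 + 1))*(-19) = (0 + 36)*(-19) = 36*(-19) = -684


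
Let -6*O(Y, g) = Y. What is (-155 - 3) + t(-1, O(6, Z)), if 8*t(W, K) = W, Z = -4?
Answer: -1265/8 ≈ -158.13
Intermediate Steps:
O(Y, g) = -Y/6
t(W, K) = W/8
(-155 - 3) + t(-1, O(6, Z)) = (-155 - 3) + (⅛)*(-1) = -158 - ⅛ = -1265/8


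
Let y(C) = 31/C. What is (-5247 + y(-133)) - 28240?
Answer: -4453802/133 ≈ -33487.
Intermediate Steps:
(-5247 + y(-133)) - 28240 = (-5247 + 31/(-133)) - 28240 = (-5247 + 31*(-1/133)) - 28240 = (-5247 - 31/133) - 28240 = -697882/133 - 28240 = -4453802/133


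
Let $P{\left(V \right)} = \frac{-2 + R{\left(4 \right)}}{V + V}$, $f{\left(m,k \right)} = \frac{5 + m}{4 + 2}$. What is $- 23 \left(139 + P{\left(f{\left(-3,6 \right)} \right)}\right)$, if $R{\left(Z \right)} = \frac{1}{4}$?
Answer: $- \frac{25093}{8} \approx -3136.6$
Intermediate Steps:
$f{\left(m,k \right)} = \frac{5}{6} + \frac{m}{6}$ ($f{\left(m,k \right)} = \frac{5 + m}{6} = \left(5 + m\right) \frac{1}{6} = \frac{5}{6} + \frac{m}{6}$)
$R{\left(Z \right)} = \frac{1}{4}$
$P{\left(V \right)} = - \frac{7}{8 V}$ ($P{\left(V \right)} = \frac{-2 + \frac{1}{4}}{V + V} = - \frac{7}{4 \cdot 2 V} = - \frac{7 \frac{1}{2 V}}{4} = - \frac{7}{8 V}$)
$- 23 \left(139 + P{\left(f{\left(-3,6 \right)} \right)}\right) = - 23 \left(139 - \frac{7}{8 \left(\frac{5}{6} + \frac{1}{6} \left(-3\right)\right)}\right) = - 23 \left(139 - \frac{7}{8 \left(\frac{5}{6} - \frac{1}{2}\right)}\right) = - 23 \left(139 - \frac{7 \frac{1}{\frac{1}{3}}}{8}\right) = - 23 \left(139 - \frac{21}{8}\right) = \left(-23\right) \frac{1091}{8} = - \frac{25093}{8}$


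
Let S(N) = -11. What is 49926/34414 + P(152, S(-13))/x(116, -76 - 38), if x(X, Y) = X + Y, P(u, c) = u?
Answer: 1332695/17207 ≈ 77.451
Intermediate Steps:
49926/34414 + P(152, S(-13))/x(116, -76 - 38) = 49926/34414 + 152/(116 + (-76 - 38)) = 49926*(1/34414) + 152/(116 - 114) = 24963/17207 + 152/2 = 24963/17207 + 152*(1/2) = 24963/17207 + 76 = 1332695/17207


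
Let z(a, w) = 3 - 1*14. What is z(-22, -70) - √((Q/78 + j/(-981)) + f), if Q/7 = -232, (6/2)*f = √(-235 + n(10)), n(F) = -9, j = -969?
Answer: -11 - √(-358397559 + 12047334*I*√61)/4251 ≈ -11.58 - 4.491*I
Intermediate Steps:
z(a, w) = -11 (z(a, w) = 3 - 14 = -11)
f = 2*I*√61/3 (f = √(-235 - 9)/3 = √(-244)/3 = (2*I*√61)/3 = 2*I*√61/3 ≈ 5.2068*I)
Q = -1624 (Q = 7*(-232) = -1624)
z(-22, -70) - √((Q/78 + j/(-981)) + f) = -11 - √((-1624/78 - 969/(-981)) + 2*I*√61/3) = -11 - √((-1624*1/78 - 969*(-1/981)) + 2*I*√61/3) = -11 - √((-812/39 + 323/327) + 2*I*√61/3) = -11 - √(-28103/1417 + 2*I*√61/3)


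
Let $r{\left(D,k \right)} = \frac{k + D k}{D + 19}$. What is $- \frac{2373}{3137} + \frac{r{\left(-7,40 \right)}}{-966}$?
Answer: $- \frac{1114789}{1515171} \approx -0.73575$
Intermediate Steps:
$r{\left(D,k \right)} = \frac{k + D k}{19 + D}$
$- \frac{2373}{3137} + \frac{r{\left(-7,40 \right)}}{-966} = - \frac{2373}{3137} + \frac{40 \frac{1}{19 - 7} \left(1 - 7\right)}{-966} = \left(-2373\right) \frac{1}{3137} + 40 \cdot \frac{1}{12} \left(-6\right) \left(- \frac{1}{966}\right) = - \frac{2373}{3137} + 40 \cdot \frac{1}{12} \left(-6\right) \left(- \frac{1}{966}\right) = - \frac{2373}{3137} - - \frac{10}{483} = - \frac{2373}{3137} + \frac{10}{483} = - \frac{1114789}{1515171}$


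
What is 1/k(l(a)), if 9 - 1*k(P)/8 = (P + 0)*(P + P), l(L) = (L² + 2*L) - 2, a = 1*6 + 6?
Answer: -1/440824 ≈ -2.2685e-6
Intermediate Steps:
a = 12 (a = 6 + 6 = 12)
l(L) = -2 + L² + 2*L
k(P) = 72 - 16*P² (k(P) = 72 - 8*(P + 0)*(P + P) = 72 - 8*P*2*P = 72 - 16*P²)
1/k(l(a)) = 1/(72 - 16*(-2 + 12² + 2*12)²) = 1/(72 - 16*(-2 + 144 + 24)²) = 1/(72 - 16*166²) = 1/(72 - 16*27556) = 1/(72 - 440896) = 1/(-440824) = -1/440824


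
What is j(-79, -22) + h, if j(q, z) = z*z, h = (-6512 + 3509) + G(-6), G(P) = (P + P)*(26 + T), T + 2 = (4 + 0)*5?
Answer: -3047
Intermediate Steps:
T = 18 (T = -2 + (4 + 0)*5 = -2 + 4*5 = -2 + 20 = 18)
G(P) = 88*P (G(P) = (P + P)*(26 + 18) = (2*P)*44 = 88*P)
h = -3531 (h = (-6512 + 3509) + 88*(-6) = -3003 - 528 = -3531)
j(q, z) = z²
j(-79, -22) + h = (-22)² - 3531 = 484 - 3531 = -3047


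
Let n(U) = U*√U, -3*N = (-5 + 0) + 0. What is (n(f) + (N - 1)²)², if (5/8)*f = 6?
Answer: 8959952/10125 + 512*√15/75 ≈ 911.37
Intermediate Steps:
f = 48/5 (f = (8/5)*6 = 48/5 ≈ 9.6000)
N = 5/3 (N = -((-5 + 0) + 0)/3 = -(-5 + 0)/3 = -⅓*(-5) = 5/3 ≈ 1.6667)
n(U) = U^(3/2)
(n(f) + (N - 1)²)² = ((48/5)^(3/2) + (5/3 - 1)²)² = (192*√15/25 + (⅔)²)² = (192*√15/25 + 4/9)² = (4/9 + 192*√15/25)²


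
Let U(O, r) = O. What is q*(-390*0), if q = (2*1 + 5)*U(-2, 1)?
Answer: 0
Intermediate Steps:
q = -14 (q = (2*1 + 5)*(-2) = (2 + 5)*(-2) = 7*(-2) = -14)
q*(-390*0) = -(-5460)*0 = -14*0 = 0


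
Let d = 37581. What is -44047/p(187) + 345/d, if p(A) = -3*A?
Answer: 32461252/413391 ≈ 78.524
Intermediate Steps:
-44047/p(187) + 345/d = -44047/((-3*187)) + 345/37581 = -44047/(-561) + 345*(1/37581) = -44047*(-1/561) + 115/12527 = 2591/33 + 115/12527 = 32461252/413391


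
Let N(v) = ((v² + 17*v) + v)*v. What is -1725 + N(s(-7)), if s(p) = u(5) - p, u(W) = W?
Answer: 2595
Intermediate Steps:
s(p) = 5 - p
N(v) = v*(v² + 18*v) (N(v) = (v² + 18*v)*v = v*(v² + 18*v))
-1725 + N(s(-7)) = -1725 + (5 - 1*(-7))²*(18 + (5 - 1*(-7))) = -1725 + (5 + 7)²*(18 + (5 + 7)) = -1725 + 12²*(18 + 12) = -1725 + 144*30 = -1725 + 4320 = 2595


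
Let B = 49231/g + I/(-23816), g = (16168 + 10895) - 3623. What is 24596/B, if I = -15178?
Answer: 1716330524480/191032227 ≈ 8984.5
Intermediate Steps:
g = 23440 (g = 27063 - 3623 = 23440)
B = 191032227/69780880 (B = 49231/23440 - 15178/(-23816) = 49231*(1/23440) - 15178*(-1/23816) = 49231/23440 + 7589/11908 = 191032227/69780880 ≈ 2.7376)
24596/B = 24596/(191032227/69780880) = 24596*(69780880/191032227) = 1716330524480/191032227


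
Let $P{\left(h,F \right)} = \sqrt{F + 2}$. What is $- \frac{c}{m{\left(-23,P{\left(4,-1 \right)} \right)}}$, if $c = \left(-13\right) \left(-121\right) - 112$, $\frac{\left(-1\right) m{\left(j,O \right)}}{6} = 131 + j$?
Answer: $\frac{487}{216} \approx 2.2546$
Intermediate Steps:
$P{\left(h,F \right)} = \sqrt{2 + F}$
$m{\left(j,O \right)} = -786 - 6 j$ ($m{\left(j,O \right)} = - 6 \left(131 + j\right) = -786 - 6 j$)
$c = 1461$ ($c = 1573 - 112 = 1461$)
$- \frac{c}{m{\left(-23,P{\left(4,-1 \right)} \right)}} = - \frac{1461}{-786 - -138} = - \frac{1461}{-786 + 138} = - \frac{1461}{-648} = - \frac{1461 \left(-1\right)}{648} = \left(-1\right) \left(- \frac{487}{216}\right) = \frac{487}{216}$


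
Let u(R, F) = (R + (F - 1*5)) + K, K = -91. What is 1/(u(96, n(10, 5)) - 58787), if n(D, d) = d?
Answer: -1/58782 ≈ -1.7012e-5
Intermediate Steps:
u(R, F) = -96 + F + R (u(R, F) = (R + (F - 1*5)) - 91 = (R + (F - 5)) - 91 = (R + (-5 + F)) - 91 = (-5 + F + R) - 91 = -96 + F + R)
1/(u(96, n(10, 5)) - 58787) = 1/((-96 + 5 + 96) - 58787) = 1/(5 - 58787) = 1/(-58782) = -1/58782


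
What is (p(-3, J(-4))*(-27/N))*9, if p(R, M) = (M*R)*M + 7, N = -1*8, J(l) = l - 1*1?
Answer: -4131/2 ≈ -2065.5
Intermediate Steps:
J(l) = -1 + l (J(l) = l - 1 = -1 + l)
N = -8
p(R, M) = 7 + R*M**2 (p(R, M) = R*M**2 + 7 = 7 + R*M**2)
(p(-3, J(-4))*(-27/N))*9 = ((7 - 3*(-1 - 4)**2)*(-27/(-8)))*9 = ((7 - 3*(-5)**2)*(-27*(-1/8)))*9 = ((7 - 3*25)*(27/8))*9 = ((7 - 75)*(27/8))*9 = -68*27/8*9 = -459/2*9 = -4131/2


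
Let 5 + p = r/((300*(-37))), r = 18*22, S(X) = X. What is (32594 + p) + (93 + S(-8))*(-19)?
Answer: 28650917/925 ≈ 30974.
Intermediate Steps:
r = 396
p = -4658/925 (p = -5 + 396/((300*(-37))) = -5 + 396/(-11100) = -5 + 396*(-1/11100) = -5 - 33/925 = -4658/925 ≈ -5.0357)
(32594 + p) + (93 + S(-8))*(-19) = (32594 - 4658/925) + (93 - 8)*(-19) = 30144792/925 + 85*(-19) = 30144792/925 - 1615 = 28650917/925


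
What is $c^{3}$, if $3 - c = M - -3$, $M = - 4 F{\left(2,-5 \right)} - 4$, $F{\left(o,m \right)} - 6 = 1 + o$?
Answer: $64000$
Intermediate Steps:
$F{\left(o,m \right)} = 7 + o$ ($F{\left(o,m \right)} = 6 + \left(1 + o\right) = 7 + o$)
$M = -40$ ($M = - 4 \left(7 + 2\right) - 4 = \left(-4\right) 9 - 4 = -36 - 4 = -40$)
$c = 40$ ($c = 3 - \left(-40 - -3\right) = 3 - \left(-40 + 3\right) = 3 - -37 = 3 + 37 = 40$)
$c^{3} = 40^{3} = 64000$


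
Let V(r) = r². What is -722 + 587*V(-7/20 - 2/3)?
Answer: -414973/3600 ≈ -115.27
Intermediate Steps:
-722 + 587*V(-7/20 - 2/3) = -722 + 587*(-7/20 - 2/3)² = -722 + 587*(-7*1/20 - 2*⅓)² = -722 + 587*(-7/20 - ⅔)² = -722 + 587*(-61/60)² = -722 + 587*(3721/3600) = -722 + 2184227/3600 = -414973/3600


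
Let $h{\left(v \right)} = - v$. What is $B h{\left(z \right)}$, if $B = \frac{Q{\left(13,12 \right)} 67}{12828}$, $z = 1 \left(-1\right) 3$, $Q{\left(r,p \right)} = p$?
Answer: $\frac{201}{1069} \approx 0.18803$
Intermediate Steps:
$z = -3$ ($z = \left(-1\right) 3 = -3$)
$B = \frac{67}{1069}$ ($B = \frac{12 \cdot 67}{12828} = 804 \cdot \frac{1}{12828} = \frac{67}{1069} \approx 0.062675$)
$B h{\left(z \right)} = \frac{67 \left(\left(-1\right) \left(-3\right)\right)}{1069} = \frac{67}{1069} \cdot 3 = \frac{201}{1069}$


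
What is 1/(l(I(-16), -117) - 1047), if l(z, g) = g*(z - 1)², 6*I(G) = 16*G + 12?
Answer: -1/204172 ≈ -4.8978e-6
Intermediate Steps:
I(G) = 2 + 8*G/3 (I(G) = (16*G + 12)/6 = (12 + 16*G)/6 = 2 + 8*G/3)
l(z, g) = g*(-1 + z)²
1/(l(I(-16), -117) - 1047) = 1/(-117*(-1 + (2 + (8/3)*(-16)))² - 1047) = 1/(-117*(-1 + (2 - 128/3))² - 1047) = 1/(-117*(-1 - 122/3)² - 1047) = 1/(-117*(-125/3)² - 1047) = 1/(-117*15625/9 - 1047) = 1/(-203125 - 1047) = 1/(-204172) = -1/204172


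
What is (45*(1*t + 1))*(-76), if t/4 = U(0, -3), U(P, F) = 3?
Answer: -44460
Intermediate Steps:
t = 12 (t = 4*3 = 12)
(45*(1*t + 1))*(-76) = (45*(1*12 + 1))*(-76) = (45*(12 + 1))*(-76) = (45*13)*(-76) = 585*(-76) = -44460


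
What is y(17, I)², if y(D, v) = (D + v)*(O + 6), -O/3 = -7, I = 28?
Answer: 1476225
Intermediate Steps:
O = 21 (O = -3*(-7) = 21)
y(D, v) = 27*D + 27*v (y(D, v) = (D + v)*(21 + 6) = (D + v)*27 = 27*D + 27*v)
y(17, I)² = (27*17 + 27*28)² = (459 + 756)² = 1215² = 1476225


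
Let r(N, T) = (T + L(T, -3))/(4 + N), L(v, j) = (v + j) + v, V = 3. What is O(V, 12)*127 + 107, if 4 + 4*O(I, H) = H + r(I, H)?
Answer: 14299/28 ≈ 510.68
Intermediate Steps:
L(v, j) = j + 2*v (L(v, j) = (j + v) + v = j + 2*v)
r(N, T) = (-3 + 3*T)/(4 + N) (r(N, T) = (T + (-3 + 2*T))/(4 + N) = (-3 + 3*T)/(4 + N))
O(I, H) = -1 + H/4 + 3*(-1 + H)/(4*(4 + I)) (O(I, H) = -1 + (H + 3*(-1 + H)/(4 + I))/4 = -1 + (H/4 + 3*(-1 + H)/(4*(4 + I))) = -1 + H/4 + 3*(-1 + H)/(4*(4 + I)))
O(V, 12)*127 + 107 = ((-3 + 3*12 + (-4 + 12)*(4 + 3))/(4*(4 + 3)))*127 + 107 = ((1/4)*(-3 + 36 + 8*7)/7)*127 + 107 = ((1/4)*(1/7)*(-3 + 36 + 56))*127 + 107 = ((1/4)*(1/7)*89)*127 + 107 = (89/28)*127 + 107 = 11303/28 + 107 = 14299/28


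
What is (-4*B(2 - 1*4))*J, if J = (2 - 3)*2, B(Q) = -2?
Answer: -16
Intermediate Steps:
J = -2 (J = -1*2 = -2)
(-4*B(2 - 1*4))*J = -4*(-2)*(-2) = 8*(-2) = -16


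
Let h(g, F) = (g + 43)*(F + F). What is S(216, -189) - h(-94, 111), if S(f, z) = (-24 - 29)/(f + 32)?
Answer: 2807803/248 ≈ 11322.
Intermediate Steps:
S(f, z) = -53/(32 + f)
h(g, F) = 2*F*(43 + g) (h(g, F) = (43 + g)*(2*F) = 2*F*(43 + g))
S(216, -189) - h(-94, 111) = -53/(32 + 216) - 2*111*(43 - 94) = -53/248 - 2*111*(-51) = -53*1/248 - 1*(-11322) = -53/248 + 11322 = 2807803/248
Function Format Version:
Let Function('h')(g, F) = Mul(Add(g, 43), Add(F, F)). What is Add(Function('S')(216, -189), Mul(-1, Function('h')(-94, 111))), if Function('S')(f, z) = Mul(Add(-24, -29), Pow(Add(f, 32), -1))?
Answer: Rational(2807803, 248) ≈ 11322.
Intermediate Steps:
Function('S')(f, z) = Mul(-53, Pow(Add(32, f), -1))
Function('h')(g, F) = Mul(2, F, Add(43, g)) (Function('h')(g, F) = Mul(Add(43, g), Mul(2, F)) = Mul(2, F, Add(43, g)))
Add(Function('S')(216, -189), Mul(-1, Function('h')(-94, 111))) = Add(Mul(-53, Pow(Add(32, 216), -1)), Mul(-1, Mul(2, 111, Add(43, -94)))) = Add(Mul(-53, Pow(248, -1)), Mul(-1, Mul(2, 111, -51))) = Add(Mul(-53, Rational(1, 248)), Mul(-1, -11322)) = Add(Rational(-53, 248), 11322) = Rational(2807803, 248)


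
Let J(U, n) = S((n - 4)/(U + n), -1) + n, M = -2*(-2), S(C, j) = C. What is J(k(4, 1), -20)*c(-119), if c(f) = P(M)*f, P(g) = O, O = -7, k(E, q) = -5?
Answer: -396508/25 ≈ -15860.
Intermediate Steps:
M = 4
P(g) = -7
J(U, n) = n + (-4 + n)/(U + n) (J(U, n) = (n - 4)/(U + n) + n = (-4 + n)/(U + n) + n = n + (-4 + n)/(U + n))
c(f) = -7*f
J(k(4, 1), -20)*c(-119) = ((-4 - 20 - 20*(-5 - 20))/(-5 - 20))*(-7*(-119)) = ((-4 - 20 - 20*(-25))/(-25))*833 = -(-4 - 20 + 500)/25*833 = -1/25*476*833 = -476/25*833 = -396508/25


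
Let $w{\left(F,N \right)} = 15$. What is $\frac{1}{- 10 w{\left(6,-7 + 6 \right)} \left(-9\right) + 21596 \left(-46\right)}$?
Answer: $- \frac{1}{992066} \approx -1.008 \cdot 10^{-6}$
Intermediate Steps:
$\frac{1}{- 10 w{\left(6,-7 + 6 \right)} \left(-9\right) + 21596 \left(-46\right)} = \frac{1}{\left(-10\right) 15 \left(-9\right) + 21596 \left(-46\right)} = \frac{1}{\left(-150\right) \left(-9\right) - 993416} = \frac{1}{1350 - 993416} = \frac{1}{-992066} = - \frac{1}{992066}$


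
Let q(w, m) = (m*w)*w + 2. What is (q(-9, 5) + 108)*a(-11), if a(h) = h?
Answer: -5665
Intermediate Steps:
q(w, m) = 2 + m*w² (q(w, m) = m*w² + 2 = 2 + m*w²)
(q(-9, 5) + 108)*a(-11) = ((2 + 5*(-9)²) + 108)*(-11) = ((2 + 5*81) + 108)*(-11) = ((2 + 405) + 108)*(-11) = (407 + 108)*(-11) = 515*(-11) = -5665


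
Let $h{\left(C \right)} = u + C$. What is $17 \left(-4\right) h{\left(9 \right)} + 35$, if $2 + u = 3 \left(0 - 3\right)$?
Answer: $171$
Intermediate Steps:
$u = -11$ ($u = -2 + 3 \left(0 - 3\right) = -2 + 3 \left(-3\right) = -2 - 9 = -11$)
$h{\left(C \right)} = -11 + C$
$17 \left(-4\right) h{\left(9 \right)} + 35 = 17 \left(-4\right) \left(-11 + 9\right) + 35 = \left(-68\right) \left(-2\right) + 35 = 136 + 35 = 171$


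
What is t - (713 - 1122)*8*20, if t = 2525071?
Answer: 2590511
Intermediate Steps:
t - (713 - 1122)*8*20 = 2525071 - (713 - 1122)*8*20 = 2525071 - (-409)*160 = 2525071 - 1*(-65440) = 2525071 + 65440 = 2590511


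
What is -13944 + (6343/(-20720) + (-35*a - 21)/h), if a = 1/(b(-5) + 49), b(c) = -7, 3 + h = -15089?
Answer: -467193330721/33504240 ≈ -13944.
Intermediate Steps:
h = -15092 (h = -3 - 15089 = -15092)
a = 1/42 (a = 1/(-7 + 49) = 1/42 ≈ 0.023810)
-13944 + (6343/(-20720) + (-35*a - 21)/h) = -13944 + (6343/(-20720) + (-35*1/42 - 21)/(-15092)) = -13944 + (6343*(-1/20720) + (-5/6 - 21)*(-1/15092)) = -13944 + (-6343/20720 - 131/6*(-1/15092)) = -13944 + (-6343/20720 + 131/90552) = -13944 - 10208161/33504240 = -467193330721/33504240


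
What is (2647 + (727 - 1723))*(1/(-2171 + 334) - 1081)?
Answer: -3278552498/1837 ≈ -1.7847e+6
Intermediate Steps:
(2647 + (727 - 1723))*(1/(-2171 + 334) - 1081) = (2647 - 996)*(1/(-1837) - 1081) = 1651*(-1/1837 - 1081) = 1651*(-1985798/1837) = -3278552498/1837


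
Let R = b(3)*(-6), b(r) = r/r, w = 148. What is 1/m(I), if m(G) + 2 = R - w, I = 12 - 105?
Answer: -1/156 ≈ -0.0064103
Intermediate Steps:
b(r) = 1
R = -6 (R = 1*(-6) = -6)
I = -93
m(G) = -156 (m(G) = -2 + (-6 - 1*148) = -2 + (-6 - 148) = -2 - 154 = -156)
1/m(I) = 1/(-156) = -1/156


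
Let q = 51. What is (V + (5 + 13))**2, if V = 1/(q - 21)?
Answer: 292681/900 ≈ 325.20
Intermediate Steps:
V = 1/30 (V = 1/(51 - 21) = 1/30 ≈ 0.033333)
(V + (5 + 13))**2 = (1/30 + (5 + 13))**2 = (1/30 + 18)**2 = (541/30)**2 = 292681/900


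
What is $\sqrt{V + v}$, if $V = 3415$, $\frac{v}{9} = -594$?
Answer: $i \sqrt{1931} \approx 43.943 i$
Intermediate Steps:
$v = -5346$ ($v = 9 \left(-594\right) = -5346$)
$\sqrt{V + v} = \sqrt{3415 - 5346} = \sqrt{-1931} = i \sqrt{1931}$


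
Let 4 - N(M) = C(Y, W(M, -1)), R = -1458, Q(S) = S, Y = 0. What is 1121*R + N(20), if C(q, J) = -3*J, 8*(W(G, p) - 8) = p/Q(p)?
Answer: -13075117/8 ≈ -1.6344e+6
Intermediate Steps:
W(G, p) = 65/8 (W(G, p) = 8 + (p/p)/8 = 8 + (⅛)*1 = 8 + ⅛ = 65/8)
N(M) = 227/8 (N(M) = 4 - (-3)*65/8 = 4 - 1*(-195/8) = 4 + 195/8 = 227/8)
1121*R + N(20) = 1121*(-1458) + 227/8 = -1634418 + 227/8 = -13075117/8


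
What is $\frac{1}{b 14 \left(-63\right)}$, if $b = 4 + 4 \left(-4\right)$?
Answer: $\frac{1}{10584} \approx 9.4482 \cdot 10^{-5}$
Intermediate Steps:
$b = -12$ ($b = 4 - 16 = -12$)
$\frac{1}{b 14 \left(-63\right)} = \frac{1}{\left(-12\right) 14 \left(-63\right)} = \frac{1}{\left(-168\right) \left(-63\right)} = \frac{1}{10584}$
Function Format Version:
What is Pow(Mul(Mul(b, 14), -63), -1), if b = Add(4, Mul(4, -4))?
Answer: Rational(1, 10584) ≈ 9.4482e-5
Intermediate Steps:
b = -12 (b = Add(4, -16) = -12)
Pow(Mul(Mul(b, 14), -63), -1) = Pow(Mul(Mul(-12, 14), -63), -1) = Pow(Mul(-168, -63), -1) = Pow(10584, -1) = Rational(1, 10584)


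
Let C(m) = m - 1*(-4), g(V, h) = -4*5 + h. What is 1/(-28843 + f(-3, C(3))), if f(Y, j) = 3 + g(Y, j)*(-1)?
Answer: -1/28827 ≈ -3.4690e-5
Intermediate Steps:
g(V, h) = -20 + h
C(m) = 4 + m (C(m) = m + 4 = 4 + m)
f(Y, j) = 23 - j (f(Y, j) = 3 + (-20 + j)*(-1) = 3 + (20 - j) = 23 - j)
1/(-28843 + f(-3, C(3))) = 1/(-28843 + (23 - (4 + 3))) = 1/(-28843 + (23 - 1*7)) = 1/(-28843 + (23 - 7)) = 1/(-28843 + 16) = 1/(-28827) = -1/28827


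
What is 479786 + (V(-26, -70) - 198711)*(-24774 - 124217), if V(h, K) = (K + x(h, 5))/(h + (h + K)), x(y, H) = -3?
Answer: 3611998030871/122 ≈ 2.9607e+10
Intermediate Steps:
V(h, K) = (-3 + K)/(K + 2*h) (V(h, K) = (K - 3)/(h + (h + K)) = (-3 + K)/(h + (K + h)) = (-3 + K)/(K + 2*h))
479786 + (V(-26, -70) - 198711)*(-24774 - 124217) = 479786 + ((-3 - 70)/(-70 + 2*(-26)) - 198711)*(-24774 - 124217) = 479786 + (-73/(-70 - 52) - 198711)*(-148991) = 479786 + (-73/(-122) - 198711)*(-148991) = 479786 + (-1/122*(-73) - 198711)*(-148991) = 479786 + (73/122 - 198711)*(-148991) = 479786 - 24242669/122*(-148991) = 479786 + 3611939496979/122 = 3611998030871/122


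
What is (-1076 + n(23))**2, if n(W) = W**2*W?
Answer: 123010281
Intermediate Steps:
n(W) = W**3
(-1076 + n(23))**2 = (-1076 + 23**3)**2 = (-1076 + 12167)**2 = 11091**2 = 123010281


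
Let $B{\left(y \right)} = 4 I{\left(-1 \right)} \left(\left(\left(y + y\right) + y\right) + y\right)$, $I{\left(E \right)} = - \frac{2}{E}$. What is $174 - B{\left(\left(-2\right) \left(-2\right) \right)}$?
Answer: $46$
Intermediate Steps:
$B{\left(y \right)} = 32 y$ ($B{\left(y \right)} = 4 - \frac{2}{-1} \left(\left(\left(y + y\right) + y\right) + y\right) = 4 \left(-2\right) \left(-1\right) \left(\left(2 y + y\right) + y\right) = 4 \cdot 2 \left(3 y + y\right) = 4 \cdot 2 \cdot 4 y = 4 \cdot 8 y = 32 y$)
$174 - B{\left(\left(-2\right) \left(-2\right) \right)} = 174 - 32 \left(\left(-2\right) \left(-2\right)\right) = 174 - 32 \cdot 4 = 174 - 128 = 46$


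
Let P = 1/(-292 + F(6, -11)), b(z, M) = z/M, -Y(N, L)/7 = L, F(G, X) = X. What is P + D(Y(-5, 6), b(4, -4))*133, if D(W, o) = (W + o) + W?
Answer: -3425416/303 ≈ -11305.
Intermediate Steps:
Y(N, L) = -7*L
D(W, o) = o + 2*W
P = -1/303 (P = 1/(-292 - 11) = 1/(-303) = -1/303 ≈ -0.0033003)
P + D(Y(-5, 6), b(4, -4))*133 = -1/303 + (4/(-4) + 2*(-7*6))*133 = -1/303 + (4*(-1/4) + 2*(-42))*133 = -1/303 + (-1 - 84)*133 = -1/303 - 85*133 = -1/303 - 11305 = -3425416/303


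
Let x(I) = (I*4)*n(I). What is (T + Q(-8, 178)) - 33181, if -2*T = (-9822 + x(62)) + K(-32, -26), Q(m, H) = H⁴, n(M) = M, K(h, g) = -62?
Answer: 1003839929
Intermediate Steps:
x(I) = 4*I² (x(I) = (I*4)*I = (4*I)*I = 4*I²)
T = -2746 (T = -((-9822 + 4*62²) - 62)/2 = -((-9822 + 4*3844) - 62)/2 = -((-9822 + 15376) - 62)/2 = -(5554 - 62)/2 = -½*5492 = -2746)
(T + Q(-8, 178)) - 33181 = (-2746 + 178⁴) - 33181 = (-2746 + 1003875856) - 33181 = 1003873110 - 33181 = 1003839929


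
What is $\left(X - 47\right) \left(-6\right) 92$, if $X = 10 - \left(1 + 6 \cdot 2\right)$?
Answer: $27600$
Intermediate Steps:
$X = -3$ ($X = 10 - \left(1 + 12\right) = 10 - 13 = -3$)
$\left(X - 47\right) \left(-6\right) 92 = \left(-3 - 47\right) \left(-6\right) 92 = \left(-50\right) \left(-6\right) 92 = 300 \cdot 92 = 27600$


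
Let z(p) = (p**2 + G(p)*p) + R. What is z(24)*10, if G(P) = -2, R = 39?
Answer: 5670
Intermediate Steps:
z(p) = 39 + p**2 - 2*p (z(p) = (p**2 - 2*p) + 39 = 39 + p**2 - 2*p)
z(24)*10 = (39 + 24**2 - 2*24)*10 = (39 + 576 - 48)*10 = 567*10 = 5670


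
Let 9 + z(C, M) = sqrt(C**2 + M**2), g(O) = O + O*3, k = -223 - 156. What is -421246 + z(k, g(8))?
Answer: -421255 + sqrt(144665) ≈ -4.2087e+5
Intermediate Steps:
k = -379
g(O) = 4*O (g(O) = O + 3*O = 4*O)
z(C, M) = -9 + sqrt(C**2 + M**2)
-421246 + z(k, g(8)) = -421246 + (-9 + sqrt((-379)**2 + (4*8)**2)) = -421246 + (-9 + sqrt(143641 + 32**2)) = -421246 + (-9 + sqrt(143641 + 1024)) = -421246 + (-9 + sqrt(144665)) = -421255 + sqrt(144665)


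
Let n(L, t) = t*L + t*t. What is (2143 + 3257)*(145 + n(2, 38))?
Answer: 8991000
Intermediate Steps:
n(L, t) = t² + L*t (n(L, t) = L*t + t² = t² + L*t)
(2143 + 3257)*(145 + n(2, 38)) = (2143 + 3257)*(145 + 38*(2 + 38)) = 5400*(145 + 38*40) = 5400*(145 + 1520) = 5400*1665 = 8991000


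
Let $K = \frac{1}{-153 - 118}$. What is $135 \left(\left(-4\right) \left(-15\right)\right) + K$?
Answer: $\frac{2195099}{271} \approx 8100.0$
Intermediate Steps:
$K = - \frac{1}{271}$ ($K = \frac{1}{-271} = - \frac{1}{271} \approx -0.00369$)
$135 \left(\left(-4\right) \left(-15\right)\right) + K = 135 \left(\left(-4\right) \left(-15\right)\right) - \frac{1}{271} = 135 \cdot 60 - \frac{1}{271} = 8100 - \frac{1}{271} = \frac{2195099}{271}$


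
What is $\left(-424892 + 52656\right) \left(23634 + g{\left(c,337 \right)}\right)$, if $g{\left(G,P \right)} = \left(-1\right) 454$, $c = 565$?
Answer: $-8628430480$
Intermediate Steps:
$g{\left(G,P \right)} = -454$
$\left(-424892 + 52656\right) \left(23634 + g{\left(c,337 \right)}\right) = \left(-424892 + 52656\right) \left(23634 - 454\right) = \left(-372236\right) 23180 = -8628430480$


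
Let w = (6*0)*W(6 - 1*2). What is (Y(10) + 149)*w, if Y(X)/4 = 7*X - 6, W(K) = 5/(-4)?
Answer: 0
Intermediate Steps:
W(K) = -5/4 (W(K) = 5*(-¼) = -5/4)
w = 0 (w = (6*0)*(-5/4) = 0*(-5/4) = 0)
Y(X) = -24 + 28*X (Y(X) = 4*(7*X - 6) = 4*(-6 + 7*X) = -24 + 28*X)
(Y(10) + 149)*w = ((-24 + 28*10) + 149)*0 = ((-24 + 280) + 149)*0 = (256 + 149)*0 = 405*0 = 0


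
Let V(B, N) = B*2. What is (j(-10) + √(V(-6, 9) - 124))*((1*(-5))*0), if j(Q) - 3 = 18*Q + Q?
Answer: 0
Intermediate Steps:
j(Q) = 3 + 19*Q (j(Q) = 3 + (18*Q + Q) = 3 + 19*Q)
V(B, N) = 2*B
(j(-10) + √(V(-6, 9) - 124))*((1*(-5))*0) = ((3 + 19*(-10)) + √(2*(-6) - 124))*((1*(-5))*0) = ((3 - 190) + √(-12 - 124))*(-5*0) = (-187 + √(-136))*0 = (-187 + 2*I*√34)*0 = 0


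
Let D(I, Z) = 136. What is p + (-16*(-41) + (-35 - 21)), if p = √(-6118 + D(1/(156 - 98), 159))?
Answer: 600 + I*√5982 ≈ 600.0 + 77.343*I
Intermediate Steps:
p = I*√5982 (p = √(-6118 + 136) = √(-5982) = I*√5982 ≈ 77.343*I)
p + (-16*(-41) + (-35 - 21)) = I*√5982 + (-16*(-41) + (-35 - 21)) = I*√5982 + (656 - 56) = I*√5982 + 600 = 600 + I*√5982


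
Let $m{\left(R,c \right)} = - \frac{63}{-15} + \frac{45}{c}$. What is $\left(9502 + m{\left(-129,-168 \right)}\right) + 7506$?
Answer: $\frac{4763341}{280} \approx 17012.0$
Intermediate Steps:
$m{\left(R,c \right)} = \frac{21}{5} + \frac{45}{c}$ ($m{\left(R,c \right)} = \left(-63\right) \left(- \frac{1}{15}\right) + \frac{45}{c} = \frac{21}{5} + \frac{45}{c}$)
$\left(9502 + m{\left(-129,-168 \right)}\right) + 7506 = \left(9502 + \left(\frac{21}{5} + \frac{45}{-168}\right)\right) + 7506 = \left(9502 + \left(\frac{21}{5} + 45 \left(- \frac{1}{168}\right)\right)\right) + 7506 = \left(9502 + \left(\frac{21}{5} - \frac{15}{56}\right)\right) + 7506 = \left(9502 + \frac{1101}{280}\right) + 7506 = \frac{2661661}{280} + 7506 = \frac{4763341}{280}$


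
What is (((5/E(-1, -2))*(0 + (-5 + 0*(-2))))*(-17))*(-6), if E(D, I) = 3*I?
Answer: 425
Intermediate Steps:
(((5/E(-1, -2))*(0 + (-5 + 0*(-2))))*(-17))*(-6) = (((5/((3*(-2))))*(0 + (-5 + 0*(-2))))*(-17))*(-6) = (((5/(-6))*(0 + (-5 + 0)))*(-17))*(-6) = (((5*(-⅙))*(0 - 5))*(-17))*(-6) = (-⅚*(-5)*(-17))*(-6) = ((25/6)*(-17))*(-6) = -425/6*(-6) = 425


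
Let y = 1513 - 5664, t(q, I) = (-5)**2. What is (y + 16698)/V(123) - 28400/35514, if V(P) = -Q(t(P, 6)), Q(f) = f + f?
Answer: -223507079/887850 ≈ -251.74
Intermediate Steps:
t(q, I) = 25
Q(f) = 2*f
y = -4151
V(P) = -50 (V(P) = -2*25 = -1*50 = -50)
(y + 16698)/V(123) - 28400/35514 = (-4151 + 16698)/(-50) - 28400/35514 = 12547*(-1/50) - 28400*1/35514 = -12547/50 - 14200/17757 = -223507079/887850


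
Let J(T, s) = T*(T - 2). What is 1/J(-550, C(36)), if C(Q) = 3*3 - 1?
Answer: 1/303600 ≈ 3.2938e-6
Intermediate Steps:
C(Q) = 8 (C(Q) = 9 - 1 = 8)
J(T, s) = T*(-2 + T)
1/J(-550, C(36)) = 1/(-550*(-2 - 550)) = 1/(-550*(-552)) = 1/303600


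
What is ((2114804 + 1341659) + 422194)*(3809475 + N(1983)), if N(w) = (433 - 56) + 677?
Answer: 14779734979553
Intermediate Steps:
N(w) = 1054 (N(w) = 377 + 677 = 1054)
((2114804 + 1341659) + 422194)*(3809475 + N(1983)) = ((2114804 + 1341659) + 422194)*(3809475 + 1054) = (3456463 + 422194)*3810529 = 3878657*3810529 = 14779734979553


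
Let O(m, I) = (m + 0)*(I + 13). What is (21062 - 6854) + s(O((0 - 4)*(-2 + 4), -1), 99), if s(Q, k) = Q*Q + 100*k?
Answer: 33324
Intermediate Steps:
O(m, I) = m*(13 + I)
s(Q, k) = Q² + 100*k
(21062 - 6854) + s(O((0 - 4)*(-2 + 4), -1), 99) = (21062 - 6854) + ((((0 - 4)*(-2 + 4))*(13 - 1))² + 100*99) = 14208 + ((-4*2*12)² + 9900) = 14208 + ((-8*12)² + 9900) = 14208 + ((-96)² + 9900) = 14208 + (9216 + 9900) = 14208 + 19116 = 33324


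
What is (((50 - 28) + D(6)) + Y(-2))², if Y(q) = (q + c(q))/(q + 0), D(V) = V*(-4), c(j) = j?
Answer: 0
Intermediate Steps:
D(V) = -4*V
Y(q) = 2 (Y(q) = (q + q)/(q + 0) = (2*q)/q = 2)
(((50 - 28) + D(6)) + Y(-2))² = (((50 - 28) - 4*6) + 2)² = ((22 - 24) + 2)² = (-2 + 2)² = 0² = 0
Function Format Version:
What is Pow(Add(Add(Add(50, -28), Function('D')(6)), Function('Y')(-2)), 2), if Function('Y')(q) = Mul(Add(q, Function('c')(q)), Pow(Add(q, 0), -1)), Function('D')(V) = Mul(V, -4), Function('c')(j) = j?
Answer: 0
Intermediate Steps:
Function('D')(V) = Mul(-4, V)
Function('Y')(q) = 2 (Function('Y')(q) = Mul(Add(q, q), Pow(Add(q, 0), -1)) = Mul(Mul(2, q), Pow(q, -1)) = 2)
Pow(Add(Add(Add(50, -28), Function('D')(6)), Function('Y')(-2)), 2) = Pow(Add(Add(Add(50, -28), Mul(-4, 6)), 2), 2) = Pow(Add(Add(22, -24), 2), 2) = Pow(Add(-2, 2), 2) = Pow(0, 2) = 0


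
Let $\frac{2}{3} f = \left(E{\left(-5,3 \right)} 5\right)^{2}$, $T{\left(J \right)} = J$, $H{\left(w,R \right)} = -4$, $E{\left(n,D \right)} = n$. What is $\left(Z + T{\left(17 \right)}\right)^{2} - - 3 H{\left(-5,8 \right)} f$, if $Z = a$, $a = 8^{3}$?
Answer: $268591$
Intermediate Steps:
$f = \frac{1875}{2}$ ($f = \frac{3 \left(\left(-5\right) 5\right)^{2}}{2} = \frac{3 \left(-25\right)^{2}}{2} = \frac{3}{2} \cdot 625 = \frac{1875}{2} \approx 937.5$)
$a = 512$
$Z = 512$
$\left(Z + T{\left(17 \right)}\right)^{2} - - 3 H{\left(-5,8 \right)} f = \left(512 + 17\right)^{2} - \left(-3\right) \left(-4\right) \frac{1875}{2} = 529^{2} - 12 \cdot \frac{1875}{2} = 279841 - 11250 = 268591$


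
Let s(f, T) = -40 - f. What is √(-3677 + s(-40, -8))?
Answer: I*√3677 ≈ 60.638*I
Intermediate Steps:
√(-3677 + s(-40, -8)) = √(-3677 + (-40 - 1*(-40))) = √(-3677 + (-40 + 40)) = √(-3677 + 0) = √(-3677) = I*√3677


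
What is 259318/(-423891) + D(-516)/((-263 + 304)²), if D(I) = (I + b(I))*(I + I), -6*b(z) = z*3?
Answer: 112427608538/712560771 ≈ 157.78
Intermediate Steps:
b(z) = -z/2 (b(z) = -z*3/6 = -z/2)
D(I) = I² (D(I) = (I - I/2)*(I + I) = (I/2)*(2*I) = I²)
259318/(-423891) + D(-516)/((-263 + 304)²) = 259318/(-423891) + (-516)²/((-263 + 304)²) = 259318*(-1/423891) + 266256/(41²) = -259318/423891 + 266256/1681 = 112427608538/712560771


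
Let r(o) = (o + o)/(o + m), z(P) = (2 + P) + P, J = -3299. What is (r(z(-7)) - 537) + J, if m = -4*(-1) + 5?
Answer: -3828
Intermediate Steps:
m = 9 (m = 4 + 5 = 9)
z(P) = 2 + 2*P
r(o) = 2*o/(9 + o) (r(o) = (o + o)/(o + 9) = (2*o)/(9 + o) = 2*o/(9 + o))
(r(z(-7)) - 537) + J = (2*(2 + 2*(-7))/(9 + (2 + 2*(-7))) - 537) - 3299 = (2*(2 - 14)/(9 + (2 - 14)) - 537) - 3299 = (2*(-12)/(9 - 12) - 537) - 3299 = (2*(-12)/(-3) - 537) - 3299 = (2*(-12)*(-⅓) - 537) - 3299 = (8 - 537) - 3299 = -529 - 3299 = -3828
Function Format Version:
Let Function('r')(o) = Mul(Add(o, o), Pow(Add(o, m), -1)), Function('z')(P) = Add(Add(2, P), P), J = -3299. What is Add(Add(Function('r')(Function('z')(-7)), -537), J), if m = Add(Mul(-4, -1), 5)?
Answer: -3828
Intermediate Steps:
m = 9 (m = Add(4, 5) = 9)
Function('z')(P) = Add(2, Mul(2, P))
Function('r')(o) = Mul(2, o, Pow(Add(9, o), -1)) (Function('r')(o) = Mul(Add(o, o), Pow(Add(o, 9), -1)) = Mul(Mul(2, o), Pow(Add(9, o), -1)) = Mul(2, o, Pow(Add(9, o), -1)))
Add(Add(Function('r')(Function('z')(-7)), -537), J) = Add(Add(Mul(2, Add(2, Mul(2, -7)), Pow(Add(9, Add(2, Mul(2, -7))), -1)), -537), -3299) = Add(Add(Mul(2, Add(2, -14), Pow(Add(9, Add(2, -14)), -1)), -537), -3299) = Add(Add(Mul(2, -12, Pow(Add(9, -12), -1)), -537), -3299) = Add(Add(Mul(2, -12, Pow(-3, -1)), -537), -3299) = Add(Add(Mul(2, -12, Rational(-1, 3)), -537), -3299) = Add(Add(8, -537), -3299) = Add(-529, -3299) = -3828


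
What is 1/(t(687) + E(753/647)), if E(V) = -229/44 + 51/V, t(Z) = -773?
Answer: -11044/8110535 ≈ -0.0013617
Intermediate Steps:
E(V) = -229/44 + 51/V (E(V) = -229*1/44 + 51/V = -229/44 + 51/V)
1/(t(687) + E(753/647)) = 1/(-773 + (-229/44 + 51/((753/647)))) = 1/(-773 + (-229/44 + 51/((753*(1/647))))) = 1/(-773 + (-229/44 + 51/(753/647))) = 1/(-773 + (-229/44 + 51*(647/753))) = 1/(-773 + (-229/44 + 10999/251)) = 1/(-773 + 426477/11044) = 1/(-8110535/11044) = -11044/8110535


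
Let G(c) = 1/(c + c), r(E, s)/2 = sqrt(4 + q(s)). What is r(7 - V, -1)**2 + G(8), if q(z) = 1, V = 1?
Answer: 321/16 ≈ 20.063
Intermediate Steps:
r(E, s) = 2*sqrt(5) (r(E, s) = 2*sqrt(4 + 1) = 2*sqrt(5))
G(c) = 1/(2*c)
r(7 - V, -1)**2 + G(8) = (2*sqrt(5))**2 + (1/2)/8 = 20 + (1/2)*(1/8) = 20 + 1/16 = 321/16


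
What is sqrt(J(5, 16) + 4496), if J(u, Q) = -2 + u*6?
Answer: 2*sqrt(1131) ≈ 67.261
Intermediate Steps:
J(u, Q) = -2 + 6*u
sqrt(J(5, 16) + 4496) = sqrt((-2 + 6*5) + 4496) = sqrt((-2 + 30) + 4496) = sqrt(28 + 4496) = sqrt(4524) = 2*sqrt(1131)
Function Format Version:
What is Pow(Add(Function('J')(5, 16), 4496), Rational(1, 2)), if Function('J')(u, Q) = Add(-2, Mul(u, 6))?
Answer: Mul(2, Pow(1131, Rational(1, 2))) ≈ 67.261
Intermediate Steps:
Function('J')(u, Q) = Add(-2, Mul(6, u))
Pow(Add(Function('J')(5, 16), 4496), Rational(1, 2)) = Pow(Add(Add(-2, Mul(6, 5)), 4496), Rational(1, 2)) = Pow(Add(Add(-2, 30), 4496), Rational(1, 2)) = Pow(Add(28, 4496), Rational(1, 2)) = Pow(4524, Rational(1, 2)) = Mul(2, Pow(1131, Rational(1, 2)))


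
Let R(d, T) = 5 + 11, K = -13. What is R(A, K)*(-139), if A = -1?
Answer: -2224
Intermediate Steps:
R(d, T) = 16
R(A, K)*(-139) = 16*(-139) = -2224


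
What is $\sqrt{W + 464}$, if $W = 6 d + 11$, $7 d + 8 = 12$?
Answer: $\frac{\sqrt{23443}}{7} \approx 21.873$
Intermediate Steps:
$d = \frac{4}{7}$ ($d = - \frac{8}{7} + \frac{1}{7} \cdot 12 = - \frac{8}{7} + \frac{12}{7} = \frac{4}{7} \approx 0.57143$)
$W = \frac{101}{7}$ ($W = 6 \cdot \frac{4}{7} + 11 = \frac{24}{7} + 11 = \frac{101}{7} \approx 14.429$)
$\sqrt{W + 464} = \sqrt{\frac{101}{7} + 464} = \sqrt{\frac{3349}{7}} = \frac{\sqrt{23443}}{7}$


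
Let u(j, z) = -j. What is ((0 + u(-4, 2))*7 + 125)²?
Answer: 23409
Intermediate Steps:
((0 + u(-4, 2))*7 + 125)² = ((0 - 1*(-4))*7 + 125)² = ((0 + 4)*7 + 125)² = (4*7 + 125)² = (28 + 125)² = 153² = 23409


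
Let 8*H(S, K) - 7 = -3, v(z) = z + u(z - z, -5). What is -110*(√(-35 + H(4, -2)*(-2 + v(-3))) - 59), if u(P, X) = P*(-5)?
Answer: 6490 - 275*I*√6 ≈ 6490.0 - 673.61*I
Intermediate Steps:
u(P, X) = -5*P
v(z) = z (v(z) = z - 5*(z - z) = z - 5*0 = z + 0 = z)
H(S, K) = ½ (H(S, K) = 7/8 + (⅛)*(-3) = 7/8 - 3/8 = ½)
-110*(√(-35 + H(4, -2)*(-2 + v(-3))) - 59) = -110*(√(-35 + (-2 - 3)/2) - 59) = -110*(√(-35 + (½)*(-5)) - 59) = -110*(√(-35 - 5/2) - 59) = -110*(√(-75/2) - 59) = -110*(5*I*√6/2 - 59) = -110*(-59 + 5*I*√6/2) = 6490 - 275*I*√6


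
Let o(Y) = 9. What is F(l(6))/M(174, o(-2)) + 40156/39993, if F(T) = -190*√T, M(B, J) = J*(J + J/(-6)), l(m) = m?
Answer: 40156/39993 - 76*√6/27 ≈ -5.8908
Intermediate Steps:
M(B, J) = 5*J²/6 (M(B, J) = J*(J + J*(-⅙)) = J*(J - J/6) = J*(5*J/6) = 5*J²/6)
F(l(6))/M(174, o(-2)) + 40156/39993 = (-190*√6)/(((⅚)*9²)) + 40156/39993 = (-190*√6)/(((⅚)*81)) + 40156*(1/39993) = (-190*√6)/(135/2) + 40156/39993 = -190*√6*(2/135) + 40156/39993 = -76*√6/27 + 40156/39993 = 40156/39993 - 76*√6/27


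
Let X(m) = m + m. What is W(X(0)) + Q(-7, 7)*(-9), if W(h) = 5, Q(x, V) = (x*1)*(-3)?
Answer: -184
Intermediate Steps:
X(m) = 2*m
Q(x, V) = -3*x (Q(x, V) = x*(-3) = -3*x)
W(X(0)) + Q(-7, 7)*(-9) = 5 - 3*(-7)*(-9) = 5 + 21*(-9) = 5 - 189 = -184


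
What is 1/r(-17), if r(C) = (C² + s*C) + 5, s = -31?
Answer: 1/821 ≈ 0.0012180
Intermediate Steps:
r(C) = 5 + C² - 31*C (r(C) = (C² - 31*C) + 5 = 5 + C² - 31*C)
1/r(-17) = 1/(5 + (-17)² - 31*(-17)) = 1/(5 + 289 + 527) = 1/821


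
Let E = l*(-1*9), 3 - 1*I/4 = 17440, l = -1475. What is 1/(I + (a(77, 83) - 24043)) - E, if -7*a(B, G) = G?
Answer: -8716630507/656620 ≈ -13275.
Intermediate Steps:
a(B, G) = -G/7
I = -69748 (I = 12 - 4*17440 = 12 - 69760 = -69748)
E = 13275 (E = -(-1475)*9 = -1475*(-9) = 13275)
1/(I + (a(77, 83) - 24043)) - E = 1/(-69748 + (-⅐*83 - 24043)) - 1*13275 = 1/(-69748 + (-83/7 - 24043)) - 13275 = 1/(-69748 - 168384/7) - 13275 = 1/(-656620/7) - 13275 = -7/656620 - 13275 = -8716630507/656620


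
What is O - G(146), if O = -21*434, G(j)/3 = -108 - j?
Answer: -8352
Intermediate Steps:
G(j) = -324 - 3*j (G(j) = 3*(-108 - j) = -324 - 3*j)
O = -9114
O - G(146) = -9114 - (-324 - 3*146) = -9114 - (-324 - 438) = -9114 - 1*(-762) = -9114 + 762 = -8352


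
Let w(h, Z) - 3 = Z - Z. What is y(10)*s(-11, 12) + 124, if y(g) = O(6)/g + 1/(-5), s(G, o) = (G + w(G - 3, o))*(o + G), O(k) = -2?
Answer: 636/5 ≈ 127.20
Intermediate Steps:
w(h, Z) = 3 (w(h, Z) = 3 + (Z - Z) = 3 + 0 = 3)
s(G, o) = (3 + G)*(G + o) (s(G, o) = (G + 3)*(o + G) = (3 + G)*(G + o))
y(g) = -⅕ - 2/g (y(g) = -2/g + 1/(-5) = -2/g + 1*(-⅕) = -2/g - ⅕ = -⅕ - 2/g)
y(10)*s(-11, 12) + 124 = ((⅕)*(-10 - 1*10)/10)*((-11)² + 3*(-11) + 3*12 - 11*12) + 124 = ((⅕)*(⅒)*(-10 - 10))*(121 - 33 + 36 - 132) + 124 = ((⅕)*(⅒)*(-20))*(-8) + 124 = -⅖*(-8) + 124 = 16/5 + 124 = 636/5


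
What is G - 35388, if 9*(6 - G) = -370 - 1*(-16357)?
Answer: -111475/3 ≈ -37158.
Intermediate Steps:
G = -5311/3 (G = 6 - (-370 - 1*(-16357))/9 = 6 - (-370 + 16357)/9 = 6 - 1/9*15987 = 6 - 5329/3 = -5311/3 ≈ -1770.3)
G - 35388 = -5311/3 - 35388 = -111475/3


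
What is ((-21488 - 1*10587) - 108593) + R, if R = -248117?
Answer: -388785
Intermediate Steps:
((-21488 - 1*10587) - 108593) + R = ((-21488 - 1*10587) - 108593) - 248117 = ((-21488 - 10587) - 108593) - 248117 = (-32075 - 108593) - 248117 = -140668 - 248117 = -388785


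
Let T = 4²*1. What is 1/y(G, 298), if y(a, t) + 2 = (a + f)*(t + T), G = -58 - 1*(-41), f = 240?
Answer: 1/70020 ≈ 1.4282e-5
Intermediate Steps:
G = -17 (G = -58 + 41 = -17)
T = 16 (T = 16*1 = 16)
y(a, t) = -2 + (16 + t)*(240 + a) (y(a, t) = -2 + (a + 240)*(t + 16) = -2 + (240 + a)*(16 + t) = -2 + (16 + t)*(240 + a))
1/y(G, 298) = 1/(3838 + 16*(-17) + 240*298 - 17*298) = 1/(3838 - 272 + 71520 - 5066) = 1/70020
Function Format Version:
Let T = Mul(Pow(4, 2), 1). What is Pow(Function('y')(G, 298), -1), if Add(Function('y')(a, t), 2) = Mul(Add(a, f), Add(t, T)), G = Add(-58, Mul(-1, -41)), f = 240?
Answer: Rational(1, 70020) ≈ 1.4282e-5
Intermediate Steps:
G = -17 (G = Add(-58, 41) = -17)
T = 16 (T = Mul(16, 1) = 16)
Function('y')(a, t) = Add(-2, Mul(Add(16, t), Add(240, a))) (Function('y')(a, t) = Add(-2, Mul(Add(a, 240), Add(t, 16))) = Add(-2, Mul(Add(240, a), Add(16, t))) = Add(-2, Mul(Add(16, t), Add(240, a))))
Pow(Function('y')(G, 298), -1) = Pow(Add(3838, Mul(16, -17), Mul(240, 298), Mul(-17, 298)), -1) = Pow(Add(3838, -272, 71520, -5066), -1) = Pow(70020, -1) = Rational(1, 70020)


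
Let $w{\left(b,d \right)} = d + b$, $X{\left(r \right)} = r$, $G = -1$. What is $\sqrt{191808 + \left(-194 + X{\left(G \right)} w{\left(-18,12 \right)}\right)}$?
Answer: $2 \sqrt{47905} \approx 437.74$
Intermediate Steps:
$w{\left(b,d \right)} = b + d$
$\sqrt{191808 + \left(-194 + X{\left(G \right)} w{\left(-18,12 \right)}\right)} = \sqrt{191808 - 188} = \sqrt{191620} = 2 \sqrt{47905}$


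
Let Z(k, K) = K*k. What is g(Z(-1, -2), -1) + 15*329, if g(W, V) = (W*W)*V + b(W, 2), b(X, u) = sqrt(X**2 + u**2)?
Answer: 4931 + 2*sqrt(2) ≈ 4933.8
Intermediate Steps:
g(W, V) = sqrt(4 + W**2) + V*W**2 (g(W, V) = (W*W)*V + sqrt(W**2 + 2**2) = W**2*V + sqrt(W**2 + 4) = V*W**2 + sqrt(4 + W**2) = sqrt(4 + W**2) + V*W**2)
g(Z(-1, -2), -1) + 15*329 = (sqrt(4 + (-2*(-1))**2) - (-2*(-1))**2) + 15*329 = (sqrt(4 + 2**2) - 1*2**2) + 4935 = (sqrt(4 + 4) - 1*4) + 4935 = (sqrt(8) - 4) + 4935 = (2*sqrt(2) - 4) + 4935 = (-4 + 2*sqrt(2)) + 4935 = 4931 + 2*sqrt(2)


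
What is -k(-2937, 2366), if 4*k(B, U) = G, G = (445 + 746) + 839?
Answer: -1015/2 ≈ -507.50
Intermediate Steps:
G = 2030 (G = 1191 + 839 = 2030)
k(B, U) = 1015/2 (k(B, U) = (¼)*2030 = 1015/2)
-k(-2937, 2366) = -1*1015/2 = -1015/2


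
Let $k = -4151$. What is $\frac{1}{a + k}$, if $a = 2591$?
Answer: $- \frac{1}{1560} \approx -0.00064103$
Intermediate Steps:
$\frac{1}{a + k} = \frac{1}{2591 - 4151} = \frac{1}{-1560} = - \frac{1}{1560}$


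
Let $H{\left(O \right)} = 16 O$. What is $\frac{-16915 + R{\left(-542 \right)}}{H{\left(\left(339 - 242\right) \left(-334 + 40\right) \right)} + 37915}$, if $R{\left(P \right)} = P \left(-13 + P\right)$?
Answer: $- \frac{283895}{418373} \approx -0.67857$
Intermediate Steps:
$\frac{-16915 + R{\left(-542 \right)}}{H{\left(\left(339 - 242\right) \left(-334 + 40\right) \right)} + 37915} = \frac{-16915 - 542 \left(-13 - 542\right)}{16 \left(339 - 242\right) \left(-334 + 40\right) + 37915} = \frac{-16915 - -300810}{16 \cdot 97 \left(-294\right) + 37915} = \frac{-16915 + 300810}{16 \left(-28518\right) + 37915} = \frac{283895}{-456288 + 37915} = \frac{283895}{-418373} = 283895 \left(- \frac{1}{418373}\right) = - \frac{283895}{418373}$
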